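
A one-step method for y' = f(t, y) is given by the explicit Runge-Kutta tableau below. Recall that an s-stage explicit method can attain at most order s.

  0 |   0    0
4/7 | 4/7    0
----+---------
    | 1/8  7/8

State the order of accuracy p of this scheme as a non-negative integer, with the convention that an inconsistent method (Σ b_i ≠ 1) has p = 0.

2

b = (1/8, 7/8)
c = (0, 4/7)
Σ b_i: 1/8·1 + 7/8·1 = 1 ✓
b·c: 7/8·4/7 = 1/2 ✓; 2 stages ⇒ order 2.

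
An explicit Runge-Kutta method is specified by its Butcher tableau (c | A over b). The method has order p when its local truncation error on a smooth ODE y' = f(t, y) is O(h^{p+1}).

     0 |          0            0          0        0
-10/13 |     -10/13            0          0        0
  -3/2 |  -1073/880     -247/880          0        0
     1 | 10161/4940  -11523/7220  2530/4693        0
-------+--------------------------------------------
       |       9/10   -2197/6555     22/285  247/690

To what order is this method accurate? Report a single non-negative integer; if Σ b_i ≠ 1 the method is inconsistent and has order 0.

4

b = (9/10, -2197/6555, 22/285, 247/690)
c = (0, -10/13, -3/2, 1)
Ac = (0, 0, 19/88, 207/494)
Σ b_i: 9/10·1 + (-2197/6555)·1 + 22/285·1 + 247/690·1 = 1 ✓
b·c: (-2197/6555)·(-10/13) + 22/285·(-3/2) + 247/690·1 = 1/2 ✓
b·c²: (-2197/6555)·100/169 + 22/285·9/4 + 247/690·1 = 1/3 ✓
b·Ac: 22/285·19/88 + 247/690·207/494 = 1/6 ✓
b·c³: (-2197/6555)·(-1000/2197) + 22/285·(-27/8) + 247/690·1 = 1/4 ✓
b·(c∘Ac): 22/285·(-57/176) + 247/690·207/494 = 1/8 ✓
b·Ac²: 22/285·(-95/572) + 247/690·1725/6422 = 1/12 ✓
b·A²c: 247/690·115/988 = 1/24 ✓; 4 stages ⇒ order 4.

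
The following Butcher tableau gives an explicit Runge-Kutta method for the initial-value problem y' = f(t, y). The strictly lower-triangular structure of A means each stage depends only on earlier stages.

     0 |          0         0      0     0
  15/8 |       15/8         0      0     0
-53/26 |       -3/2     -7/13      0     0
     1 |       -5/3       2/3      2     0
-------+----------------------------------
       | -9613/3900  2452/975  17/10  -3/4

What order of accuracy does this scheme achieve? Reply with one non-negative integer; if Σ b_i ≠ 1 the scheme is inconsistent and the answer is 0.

b = (-9613/3900, 2452/975, 17/10, -3/4)
c = (0, 15/8, -53/26, 1)
Ac = (0, 0, -105/104, -147/52)
Σ b_i: (-9613/3900)·1 + 2452/975·1 + 17/10·1 + (-3/4)·1 = 1 ✓
b·c: 2452/975·15/8 + 17/10·(-53/26) + (-3/4)·1 = 1/2 ✓
b·c²: 2452/975·225/64 + 17/10·2809/676 + (-3/4)·1 = 204901/13520 ≠ 1/3 ⇒ order 2.
b·Ac: 17/10·(-105/104) + (-3/4)·(-147/52) = 21/52 ≠ 1/6

2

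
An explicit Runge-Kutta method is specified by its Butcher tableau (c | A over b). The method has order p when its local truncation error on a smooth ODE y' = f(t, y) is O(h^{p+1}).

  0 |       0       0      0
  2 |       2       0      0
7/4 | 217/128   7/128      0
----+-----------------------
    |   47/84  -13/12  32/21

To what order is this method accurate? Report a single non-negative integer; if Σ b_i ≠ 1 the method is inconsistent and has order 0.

b = (47/84, -13/12, 32/21)
c = (0, 2, 7/4)
Ac = (0, 0, 7/64)
Σ b_i: 47/84·1 + (-13/12)·1 + 32/21·1 = 1 ✓
b·c: (-13/12)·2 + 32/21·7/4 = 1/2 ✓
b·c²: (-13/12)·4 + 32/21·49/16 = 1/3 ✓
b·Ac: 32/21·7/64 = 1/6 ✓; 3 stages ⇒ order 3.

3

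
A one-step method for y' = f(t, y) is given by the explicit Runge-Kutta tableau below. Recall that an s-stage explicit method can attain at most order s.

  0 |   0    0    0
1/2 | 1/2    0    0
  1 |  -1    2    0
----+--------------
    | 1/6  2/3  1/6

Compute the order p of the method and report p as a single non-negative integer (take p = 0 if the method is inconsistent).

3

b = (1/6, 2/3, 1/6)
c = (0, 1/2, 1)
Ac = (0, 0, 1)
Σ b_i: 1/6·1 + 2/3·1 + 1/6·1 = 1 ✓
b·c: 2/3·1/2 + 1/6·1 = 1/2 ✓
b·c²: 2/3·1/4 + 1/6·1 = 1/3 ✓
b·Ac: 1/6·1 = 1/6 ✓; 3 stages ⇒ order 3.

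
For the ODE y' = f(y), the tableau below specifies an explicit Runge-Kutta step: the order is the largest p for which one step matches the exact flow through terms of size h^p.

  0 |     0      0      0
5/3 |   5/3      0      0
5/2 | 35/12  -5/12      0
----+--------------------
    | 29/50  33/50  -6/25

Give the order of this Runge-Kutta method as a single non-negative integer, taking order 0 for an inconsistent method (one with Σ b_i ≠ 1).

b = (29/50, 33/50, -6/25)
c = (0, 5/3, 5/2)
Ac = (0, 0, -25/36)
Σ b_i: 29/50·1 + 33/50·1 + (-6/25)·1 = 1 ✓
b·c: 33/50·5/3 + (-6/25)·5/2 = 1/2 ✓
b·c²: 33/50·25/9 + (-6/25)·25/4 = 1/3 ✓
b·Ac: (-6/25)·(-25/36) = 1/6 ✓; 3 stages ⇒ order 3.

3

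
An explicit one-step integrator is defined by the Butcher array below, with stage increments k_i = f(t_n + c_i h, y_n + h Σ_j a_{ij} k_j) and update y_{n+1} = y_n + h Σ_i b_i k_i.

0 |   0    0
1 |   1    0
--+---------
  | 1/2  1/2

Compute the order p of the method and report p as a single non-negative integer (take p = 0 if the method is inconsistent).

2

b = (1/2, 1/2)
c = (0, 1)
Σ b_i: 1/2·1 + 1/2·1 = 1 ✓
b·c: 1/2·1 = 1/2 ✓; 2 stages ⇒ order 2.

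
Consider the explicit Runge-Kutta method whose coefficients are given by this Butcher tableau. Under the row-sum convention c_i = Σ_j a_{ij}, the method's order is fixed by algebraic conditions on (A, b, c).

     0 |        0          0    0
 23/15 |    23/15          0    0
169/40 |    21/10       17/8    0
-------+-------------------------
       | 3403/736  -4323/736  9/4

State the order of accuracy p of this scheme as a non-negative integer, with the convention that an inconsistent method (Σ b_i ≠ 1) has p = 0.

2

b = (3403/736, -4323/736, 9/4)
c = (0, 23/15, 169/40)
Ac = (0, 0, 391/120)
Σ b_i: 3403/736·1 + (-4323/736)·1 + 9/4·1 = 1 ✓
b·c: (-4323/736)·23/15 + 9/4·169/40 = 1/2 ✓
b·c²: (-4323/736)·529/225 + 9/4·28561/1600 = 506003/19200 ≠ 1/3 ⇒ order 2.
b·Ac: 9/4·391/120 = 1173/160 ≠ 1/6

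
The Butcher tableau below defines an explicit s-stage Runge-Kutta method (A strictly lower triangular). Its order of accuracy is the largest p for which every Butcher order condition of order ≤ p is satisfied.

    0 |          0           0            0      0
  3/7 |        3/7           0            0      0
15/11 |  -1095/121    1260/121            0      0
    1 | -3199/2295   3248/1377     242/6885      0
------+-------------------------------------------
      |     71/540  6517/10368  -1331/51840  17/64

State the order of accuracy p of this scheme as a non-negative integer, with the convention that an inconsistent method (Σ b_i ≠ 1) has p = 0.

b = (71/540, 6517/10368, -1331/51840, 17/64)
c = (0, 3/7, 15/11, 1)
Ac = (0, 0, 540/121, 18/17)
Σ b_i: 71/540·1 + 6517/10368·1 + (-1331/51840)·1 + 17/64·1 = 1 ✓
b·c: 6517/10368·3/7 + (-1331/51840)·15/11 + 17/64·1 = 1/2 ✓
b·c²: 6517/10368·9/49 + (-1331/51840)·225/121 + 17/64·1 = 1/3 ✓
b·Ac: (-1331/51840)·540/121 + 17/64·18/17 = 1/6 ✓
b·c³: 6517/10368·27/343 + (-1331/51840)·3375/1331 + 17/64·1 = 1/4 ✓
b·(c∘Ac): (-1331/51840)·8100/1331 + 17/64·18/17 = 1/8 ✓
b·Ac²: (-1331/51840)·1620/847 + 17/64·178/357 = 1/12 ✓
b·A²c: 17/64·8/51 = 1/24 ✓; 4 stages ⇒ order 4.

4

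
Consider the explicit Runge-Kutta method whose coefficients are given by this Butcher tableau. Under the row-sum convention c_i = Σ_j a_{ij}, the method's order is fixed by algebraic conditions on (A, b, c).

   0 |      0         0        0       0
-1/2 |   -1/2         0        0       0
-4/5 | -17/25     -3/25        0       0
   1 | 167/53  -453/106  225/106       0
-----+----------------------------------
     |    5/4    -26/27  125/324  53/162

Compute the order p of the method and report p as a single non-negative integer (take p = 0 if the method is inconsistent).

4

b = (5/4, -26/27, 125/324, 53/162)
c = (0, -1/2, -4/5, 1)
Ac = (0, 0, 3/50, 93/212)
Σ b_i: 5/4·1 + (-26/27)·1 + 125/324·1 + 53/162·1 = 1 ✓
b·c: (-26/27)·(-1/2) + 125/324·(-4/5) + 53/162·1 = 1/2 ✓
b·c²: (-26/27)·1/4 + 125/324·16/25 + 53/162·1 = 1/3 ✓
b·Ac: 125/324·3/50 + 53/162·93/212 = 1/6 ✓
b·c³: (-26/27)·(-1/8) + 125/324·(-64/125) + 53/162·1 = 1/4 ✓
b·(c∘Ac): 125/324·(-6/125) + 53/162·93/212 = 1/8 ✓
b·Ac²: 125/324·(-3/100) + 53/162·123/424 = 1/12 ✓
b·A²c: 53/162·27/212 = 1/24 ✓; 4 stages ⇒ order 4.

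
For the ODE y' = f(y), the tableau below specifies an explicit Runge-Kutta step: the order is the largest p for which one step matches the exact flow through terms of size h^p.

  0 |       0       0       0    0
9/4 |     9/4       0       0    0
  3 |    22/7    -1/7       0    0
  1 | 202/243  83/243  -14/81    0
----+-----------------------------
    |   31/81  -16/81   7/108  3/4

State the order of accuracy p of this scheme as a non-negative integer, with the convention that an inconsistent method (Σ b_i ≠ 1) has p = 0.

b = (31/81, -16/81, 7/108, 3/4)
c = (0, 9/4, 3, 1)
Ac = (0, 0, -9/28, 1/4)
Σ b_i: 31/81·1 + (-16/81)·1 + 7/108·1 + 3/4·1 = 1 ✓
b·c: (-16/81)·9/4 + 7/108·3 + 3/4·1 = 1/2 ✓
b·c²: (-16/81)·81/16 + 7/108·9 + 3/4·1 = 1/3 ✓
b·Ac: 7/108·(-9/28) + 3/4·1/4 = 1/6 ✓
b·c³: (-16/81)·729/64 + 7/108·27 + 3/4·1 = 1/4 ✓
b·(c∘Ac): 7/108·(-27/28) + 3/4·1/4 = 1/8 ✓
b·Ac²: 7/108·(-81/112) + 3/4·25/144 = 1/12 ✓
b·A²c: 3/4·1/18 = 1/24 ✓; 4 stages ⇒ order 4.

4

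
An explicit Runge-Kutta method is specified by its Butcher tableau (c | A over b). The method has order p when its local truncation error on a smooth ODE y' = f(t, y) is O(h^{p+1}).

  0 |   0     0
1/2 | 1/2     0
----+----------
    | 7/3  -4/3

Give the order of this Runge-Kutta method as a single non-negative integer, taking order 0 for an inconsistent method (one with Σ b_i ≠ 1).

b = (7/3, -4/3)
c = (0, 1/2)
Σ b_i: 7/3·1 + (-4/3)·1 = 1 ✓
b·c: (-4/3)·1/2 = -2/3 ≠ 1/2 ⇒ order 1.

1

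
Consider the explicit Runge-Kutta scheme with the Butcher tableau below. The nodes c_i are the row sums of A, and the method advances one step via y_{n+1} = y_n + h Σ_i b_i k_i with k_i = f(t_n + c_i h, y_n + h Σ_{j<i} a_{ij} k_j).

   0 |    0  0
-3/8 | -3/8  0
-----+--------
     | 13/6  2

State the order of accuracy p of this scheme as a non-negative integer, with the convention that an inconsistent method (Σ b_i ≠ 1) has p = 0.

0

b = (13/6, 2)
c = (0, -3/8)
Σ b_i: 13/6·1 + 2·1 = 25/6 ≠ 1 ⇒ order 0.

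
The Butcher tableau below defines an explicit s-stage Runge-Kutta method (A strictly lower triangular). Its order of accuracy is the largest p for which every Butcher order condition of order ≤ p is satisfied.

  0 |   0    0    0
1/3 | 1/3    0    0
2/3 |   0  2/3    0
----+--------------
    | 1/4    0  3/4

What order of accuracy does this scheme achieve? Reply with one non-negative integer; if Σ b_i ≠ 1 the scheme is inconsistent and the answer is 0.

3

b = (1/4, 0, 3/4)
c = (0, 1/3, 2/3)
Ac = (0, 0, 2/9)
Σ b_i: 1/4·1 + 3/4·1 = 1 ✓
b·c: 3/4·2/3 = 1/2 ✓
b·c²: 3/4·4/9 = 1/3 ✓
b·Ac: 3/4·2/9 = 1/6 ✓; 3 stages ⇒ order 3.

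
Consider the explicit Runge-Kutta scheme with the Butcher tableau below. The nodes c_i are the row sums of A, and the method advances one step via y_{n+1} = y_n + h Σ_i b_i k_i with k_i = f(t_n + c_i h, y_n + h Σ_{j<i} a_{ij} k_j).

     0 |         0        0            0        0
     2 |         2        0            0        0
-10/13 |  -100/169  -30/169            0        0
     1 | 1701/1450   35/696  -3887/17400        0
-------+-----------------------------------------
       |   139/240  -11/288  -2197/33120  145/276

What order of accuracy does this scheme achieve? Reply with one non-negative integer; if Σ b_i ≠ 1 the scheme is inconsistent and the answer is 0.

4

b = (139/240, -11/288, -2197/33120, 145/276)
c = (0, 2, -10/13, 1)
Ac = (0, 0, -60/169, 79/290)
Σ b_i: 139/240·1 + (-11/288)·1 + (-2197/33120)·1 + 145/276·1 = 1 ✓
b·c: (-11/288)·2 + (-2197/33120)·(-10/13) + 145/276·1 = 1/2 ✓
b·c²: (-11/288)·4 + (-2197/33120)·100/169 + 145/276·1 = 1/3 ✓
b·Ac: (-2197/33120)·(-60/169) + 145/276·79/290 = 1/6 ✓
b·c³: (-11/288)·8 + (-2197/33120)·(-1000/2197) + 145/276·1 = 1/4 ✓
b·(c∘Ac): (-2197/33120)·600/2197 + 145/276·79/290 = 1/8 ✓
b·Ac²: (-2197/33120)·(-120/169) + 145/276·2/29 = 1/12 ✓
b·A²c: 145/276·23/290 = 1/24 ✓; 4 stages ⇒ order 4.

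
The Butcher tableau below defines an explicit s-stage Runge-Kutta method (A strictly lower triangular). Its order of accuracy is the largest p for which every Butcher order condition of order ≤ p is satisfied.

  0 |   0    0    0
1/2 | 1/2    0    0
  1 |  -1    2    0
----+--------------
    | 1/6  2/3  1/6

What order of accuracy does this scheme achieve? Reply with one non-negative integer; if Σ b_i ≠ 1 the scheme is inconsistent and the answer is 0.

b = (1/6, 2/3, 1/6)
c = (0, 1/2, 1)
Ac = (0, 0, 1)
Σ b_i: 1/6·1 + 2/3·1 + 1/6·1 = 1 ✓
b·c: 2/3·1/2 + 1/6·1 = 1/2 ✓
b·c²: 2/3·1/4 + 1/6·1 = 1/3 ✓
b·Ac: 1/6·1 = 1/6 ✓; 3 stages ⇒ order 3.

3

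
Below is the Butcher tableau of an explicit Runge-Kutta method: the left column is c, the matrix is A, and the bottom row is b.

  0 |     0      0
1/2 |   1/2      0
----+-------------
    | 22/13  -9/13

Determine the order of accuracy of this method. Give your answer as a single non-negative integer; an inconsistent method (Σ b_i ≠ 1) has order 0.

1

b = (22/13, -9/13)
c = (0, 1/2)
Σ b_i: 22/13·1 + (-9/13)·1 = 1 ✓
b·c: (-9/13)·1/2 = -9/26 ≠ 1/2 ⇒ order 1.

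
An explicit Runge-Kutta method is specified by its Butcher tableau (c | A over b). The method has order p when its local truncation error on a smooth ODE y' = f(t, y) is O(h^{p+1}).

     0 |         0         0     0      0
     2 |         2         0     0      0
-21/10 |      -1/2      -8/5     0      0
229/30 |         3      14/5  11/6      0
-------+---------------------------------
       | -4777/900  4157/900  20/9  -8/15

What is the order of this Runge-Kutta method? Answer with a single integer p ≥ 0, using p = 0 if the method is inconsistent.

2

b = (-4777/900, 4157/900, 20/9, -8/15)
c = (0, 2, -21/10, 229/30)
Ac = (0, 0, -16/5, 7/4)
Σ b_i: (-4777/900)·1 + 4157/900·1 + 20/9·1 + (-8/15)·1 = 1 ✓
b·c: 4157/900·2 + 20/9·(-21/10) + (-8/15)·229/30 = 1/2 ✓
b·c²: 4157/900·4 + 20/9·441/100 + (-8/15)·52441/900 = -9452/3375 ≠ 1/3 ⇒ order 2.
b·Ac: 20/9·(-16/5) + (-8/15)·7/4 = -362/45 ≠ 1/6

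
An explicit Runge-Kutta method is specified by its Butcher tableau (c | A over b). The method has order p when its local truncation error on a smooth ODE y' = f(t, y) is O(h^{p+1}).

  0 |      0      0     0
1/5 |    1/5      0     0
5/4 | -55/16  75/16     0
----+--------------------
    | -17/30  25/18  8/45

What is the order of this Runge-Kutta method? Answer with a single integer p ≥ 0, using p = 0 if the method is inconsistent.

3

b = (-17/30, 25/18, 8/45)
c = (0, 1/5, 5/4)
Ac = (0, 0, 15/16)
Σ b_i: (-17/30)·1 + 25/18·1 + 8/45·1 = 1 ✓
b·c: 25/18·1/5 + 8/45·5/4 = 1/2 ✓
b·c²: 25/18·1/25 + 8/45·25/16 = 1/3 ✓
b·Ac: 8/45·15/16 = 1/6 ✓; 3 stages ⇒ order 3.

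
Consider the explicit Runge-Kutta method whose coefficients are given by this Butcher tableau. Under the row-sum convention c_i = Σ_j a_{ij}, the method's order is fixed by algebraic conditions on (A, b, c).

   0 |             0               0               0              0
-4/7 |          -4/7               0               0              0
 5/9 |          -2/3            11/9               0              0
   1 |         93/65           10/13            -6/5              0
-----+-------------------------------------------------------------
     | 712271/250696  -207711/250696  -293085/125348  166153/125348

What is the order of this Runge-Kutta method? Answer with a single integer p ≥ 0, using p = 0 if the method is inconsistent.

b = (712271/250696, -207711/250696, -293085/125348, 166153/125348)
c = (0, -4/7, 5/9, 1)
Ac = (0, 0, -44/63, -302/273)
Σ b_i: 712271/250696·1 + (-207711/250696)·1 + (-293085/125348)·1 + 166153/125348·1 = 1 ✓
b·c: (-207711/250696)·(-4/7) + (-293085/125348)·5/9 + 166153/125348·1 = 1/2 ✓
b·c²: (-207711/250696)·16/49 + (-293085/125348)·25/81 + 166153/125348·1 = 1/3 ✓
b·Ac: (-293085/125348)·(-44/63) + 166153/125348·(-302/273) = 1/6 ✓
b·c³: (-207711/250696)·(-64/343) + (-293085/125348)·125/729 + 166153/125348·1 = 6391822/5922693 ≠ 1/4 ⇒ order 3.
b·(c∘Ac): (-293085/125348)·(-220/567) + 166153/125348·(-302/273) = -735881/1316154 ≠ 1/8
b·Ac²: (-293085/125348)·176/441 + 166153/125348·(-2050/17199) = -12924995/11845386 ≠ 1/12
b·A²c: 166153/125348·88/105 = 3655366/3290385 ≠ 1/24

3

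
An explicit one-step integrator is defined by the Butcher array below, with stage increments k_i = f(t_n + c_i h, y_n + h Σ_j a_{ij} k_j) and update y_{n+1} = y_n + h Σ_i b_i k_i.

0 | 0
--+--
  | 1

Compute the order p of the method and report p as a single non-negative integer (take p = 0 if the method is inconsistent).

b = (1)
c = (0)
Σ b_i: 1·1 = 1 ✓; 1 stage ⇒ order 1.

1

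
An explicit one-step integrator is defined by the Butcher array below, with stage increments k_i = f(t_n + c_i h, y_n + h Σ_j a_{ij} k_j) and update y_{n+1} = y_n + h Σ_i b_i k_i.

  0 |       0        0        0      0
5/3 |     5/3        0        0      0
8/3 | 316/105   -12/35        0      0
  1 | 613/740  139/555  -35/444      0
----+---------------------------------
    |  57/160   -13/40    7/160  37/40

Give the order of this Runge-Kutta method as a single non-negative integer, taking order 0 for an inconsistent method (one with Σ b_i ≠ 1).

b = (57/160, -13/40, 7/160, 37/40)
c = (0, 5/3, 8/3, 1)
Ac = (0, 0, -4/7, 23/111)
Σ b_i: 57/160·1 + (-13/40)·1 + 7/160·1 + 37/40·1 = 1 ✓
b·c: (-13/40)·5/3 + 7/160·8/3 + 37/40·1 = 1/2 ✓
b·c²: (-13/40)·25/9 + 7/160·64/9 + 37/40·1 = 1/3 ✓
b·Ac: 7/160·(-4/7) + 37/40·23/111 = 1/6 ✓
b·c³: (-13/40)·125/27 + 7/160·512/27 + 37/40·1 = 1/4 ✓
b·(c∘Ac): 7/160·(-32/21) + 37/40·23/111 = 1/8 ✓
b·Ac²: 7/160·(-20/21) + 37/40·5/37 = 1/12 ✓
b·A²c: 37/40·5/111 = 1/24 ✓; 4 stages ⇒ order 4.

4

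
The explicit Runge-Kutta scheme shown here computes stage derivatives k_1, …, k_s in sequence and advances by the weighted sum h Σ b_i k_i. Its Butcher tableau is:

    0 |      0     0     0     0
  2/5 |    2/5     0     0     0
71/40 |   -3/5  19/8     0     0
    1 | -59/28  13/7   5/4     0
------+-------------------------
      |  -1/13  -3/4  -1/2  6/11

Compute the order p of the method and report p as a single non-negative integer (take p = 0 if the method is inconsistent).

0

b = (-1/13, -3/4, -1/2, 6/11)
c = (0, 2/5, 71/40, 1)
Ac = (0, 0, 19/20, 3317/1120)
Σ b_i: (-1/13)·1 + (-3/4)·1 + (-1/2)·1 + 6/11·1 = -447/572 ≠ 1 ⇒ order 0.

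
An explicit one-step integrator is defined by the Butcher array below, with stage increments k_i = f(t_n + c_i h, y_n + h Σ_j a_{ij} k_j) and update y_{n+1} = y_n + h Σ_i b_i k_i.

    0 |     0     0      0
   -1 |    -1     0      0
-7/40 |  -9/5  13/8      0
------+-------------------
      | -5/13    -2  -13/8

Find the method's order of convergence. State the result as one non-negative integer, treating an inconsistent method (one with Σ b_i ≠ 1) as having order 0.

b = (-5/13, -2, -13/8)
c = (0, -1, -7/40)
Ac = (0, 0, -13/8)
Σ b_i: (-5/13)·1 + (-2)·1 + (-13/8)·1 = -417/104 ≠ 1 ⇒ order 0.

0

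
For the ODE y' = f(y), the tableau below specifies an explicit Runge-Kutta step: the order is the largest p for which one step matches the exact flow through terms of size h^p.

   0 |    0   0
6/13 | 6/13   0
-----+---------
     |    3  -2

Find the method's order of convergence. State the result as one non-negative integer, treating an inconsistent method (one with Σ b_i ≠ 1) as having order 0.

b = (3, -2)
c = (0, 6/13)
Σ b_i: 3·1 + (-2)·1 = 1 ✓
b·c: (-2)·6/13 = -12/13 ≠ 1/2 ⇒ order 1.

1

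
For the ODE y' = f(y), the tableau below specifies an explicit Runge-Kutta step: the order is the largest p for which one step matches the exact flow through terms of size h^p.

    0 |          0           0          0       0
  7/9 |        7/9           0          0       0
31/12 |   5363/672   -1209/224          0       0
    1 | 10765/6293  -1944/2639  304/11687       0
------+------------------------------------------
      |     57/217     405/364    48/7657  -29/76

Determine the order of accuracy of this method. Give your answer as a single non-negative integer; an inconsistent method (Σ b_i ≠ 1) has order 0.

b = (57/217, 405/364, 48/7657, -29/76)
c = (0, 7/9, 31/12, 1)
Ac = (0, 0, -403/96, -44/87)
Σ b_i: 57/217·1 + 405/364·1 + 48/7657·1 + (-29/76)·1 = 1 ✓
b·c: 405/364·7/9 + 48/7657·31/12 + (-29/76)·1 = 1/2 ✓
b·c²: 405/364·49/81 + 48/7657·961/144 + (-29/76)·1 = 1/3 ✓
b·Ac: 48/7657·(-403/96) + (-29/76)·(-44/87) = 1/6 ✓
b·c³: 405/364·343/729 + 48/7657·29791/1728 + (-29/76)·1 = 1/4 ✓
b·(c∘Ac): 48/7657·(-12493/1152) + (-29/76)·(-44/87) = 1/8 ✓
b·Ac²: 48/7657·(-2821/864) + (-29/76)·(-71/261) = 1/12 ✓
b·A²c: (-29/76)·(-19/174) = 1/24 ✓; 4 stages ⇒ order 4.

4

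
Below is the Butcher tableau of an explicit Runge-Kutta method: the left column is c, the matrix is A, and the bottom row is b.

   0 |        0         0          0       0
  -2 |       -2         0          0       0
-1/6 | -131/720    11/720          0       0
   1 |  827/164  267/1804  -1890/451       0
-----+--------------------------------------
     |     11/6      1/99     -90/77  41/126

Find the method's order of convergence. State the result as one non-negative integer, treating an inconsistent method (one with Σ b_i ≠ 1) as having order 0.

b = (11/6, 1/99, -90/77, 41/126)
c = (0, -2, -1/6, 1)
Ac = (0, 0, -11/360, 33/82)
Σ b_i: 11/6·1 + 1/99·1 + (-90/77)·1 + 41/126·1 = 1 ✓
b·c: 1/99·(-2) + (-90/77)·(-1/6) + 41/126·1 = 1/2 ✓
b·c²: 1/99·4 + (-90/77)·1/36 + 41/126·1 = 1/3 ✓
b·Ac: (-90/77)·(-11/360) + 41/126·33/82 = 1/6 ✓
b·c³: 1/99·(-8) + (-90/77)·(-1/216) + 41/126·1 = 1/4 ✓
b·(c∘Ac): (-90/77)·11/2160 + 41/126·33/82 = 1/8 ✓
b·Ac²: (-90/77)·11/180 + 41/126·39/82 = 1/12 ✓
b·A²c: 41/126·21/164 = 1/24 ✓; 4 stages ⇒ order 4.

4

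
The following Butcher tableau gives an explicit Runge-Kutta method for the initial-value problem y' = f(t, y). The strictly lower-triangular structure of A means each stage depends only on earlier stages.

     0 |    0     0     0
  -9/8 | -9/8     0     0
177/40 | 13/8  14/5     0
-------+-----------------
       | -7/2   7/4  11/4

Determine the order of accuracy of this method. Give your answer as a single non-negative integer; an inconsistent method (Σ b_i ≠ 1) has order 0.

1

b = (-7/2, 7/4, 11/4)
c = (0, -9/8, 177/40)
Ac = (0, 0, -63/20)
Σ b_i: (-7/2)·1 + 7/4·1 + 11/4·1 = 1 ✓
b·c: 7/4·(-9/8) + 11/4·177/40 = 51/5 ≠ 1/2 ⇒ order 1.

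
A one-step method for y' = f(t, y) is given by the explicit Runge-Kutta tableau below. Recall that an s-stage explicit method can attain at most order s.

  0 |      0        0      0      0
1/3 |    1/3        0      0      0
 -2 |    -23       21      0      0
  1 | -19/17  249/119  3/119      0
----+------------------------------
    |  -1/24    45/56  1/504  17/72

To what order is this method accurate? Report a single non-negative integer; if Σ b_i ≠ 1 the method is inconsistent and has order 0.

4

b = (-1/24, 45/56, 1/504, 17/72)
c = (0, 1/3, -2, 1)
Ac = (0, 0, 7, 11/17)
Σ b_i: (-1/24)·1 + 45/56·1 + 1/504·1 + 17/72·1 = 1 ✓
b·c: 45/56·1/3 + 1/504·(-2) + 17/72·1 = 1/2 ✓
b·c²: 45/56·1/9 + 1/504·4 + 17/72·1 = 1/3 ✓
b·Ac: 1/504·7 + 17/72·11/17 = 1/6 ✓
b·c³: 45/56·1/27 + 1/504·(-8) + 17/72·1 = 1/4 ✓
b·(c∘Ac): 1/504·(-14) + 17/72·11/17 = 1/8 ✓
b·Ac²: 1/504·7/3 + 17/72·1/3 = 1/12 ✓
b·A²c: 17/72·3/17 = 1/24 ✓; 4 stages ⇒ order 4.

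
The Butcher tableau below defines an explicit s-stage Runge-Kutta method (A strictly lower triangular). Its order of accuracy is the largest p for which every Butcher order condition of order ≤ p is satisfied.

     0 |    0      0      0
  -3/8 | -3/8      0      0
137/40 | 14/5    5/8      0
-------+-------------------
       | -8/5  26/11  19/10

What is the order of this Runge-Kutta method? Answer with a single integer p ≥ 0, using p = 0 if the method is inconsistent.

b = (-8/5, 26/11, 19/10)
c = (0, -3/8, 137/40)
Ac = (0, 0, -15/64)
Σ b_i: (-8/5)·1 + 26/11·1 + 19/10·1 = 293/110 ≠ 1 ⇒ order 0.

0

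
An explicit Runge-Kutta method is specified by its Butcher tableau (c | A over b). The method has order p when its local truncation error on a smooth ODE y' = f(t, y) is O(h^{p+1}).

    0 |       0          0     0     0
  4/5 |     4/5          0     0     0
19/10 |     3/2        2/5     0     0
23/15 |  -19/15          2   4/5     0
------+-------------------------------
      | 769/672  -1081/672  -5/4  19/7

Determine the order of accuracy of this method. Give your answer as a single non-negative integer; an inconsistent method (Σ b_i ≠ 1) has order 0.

b = (769/672, -1081/672, -5/4, 19/7)
c = (0, 4/5, 19/10, 23/15)
Ac = (0, 0, 8/25, 78/25)
Σ b_i: 769/672·1 + (-1081/672)·1 + (-5/4)·1 + 19/7·1 = 1 ✓
b·c: (-1081/672)·4/5 + (-5/4)·19/10 + 19/7·23/15 = 1/2 ✓
b·c²: (-1081/672)·16/25 + (-5/4)·361/100 + 19/7·529/225 = 21157/25200 ≠ 1/3 ⇒ order 2.
b·Ac: (-5/4)·8/25 + 19/7·78/25 = 1412/175 ≠ 1/6

2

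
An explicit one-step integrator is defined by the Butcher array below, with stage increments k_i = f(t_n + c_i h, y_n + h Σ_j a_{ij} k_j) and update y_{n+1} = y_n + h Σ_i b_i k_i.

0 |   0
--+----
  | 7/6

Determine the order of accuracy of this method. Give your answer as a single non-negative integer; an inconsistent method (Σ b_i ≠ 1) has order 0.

0

b = (7/6)
c = (0)
Σ b_i: 7/6·1 = 7/6 ≠ 1 ⇒ order 0.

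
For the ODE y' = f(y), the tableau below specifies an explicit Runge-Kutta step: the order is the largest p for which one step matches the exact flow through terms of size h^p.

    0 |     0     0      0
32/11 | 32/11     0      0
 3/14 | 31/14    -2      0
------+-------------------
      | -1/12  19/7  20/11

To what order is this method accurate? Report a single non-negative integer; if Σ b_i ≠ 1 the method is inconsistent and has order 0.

b = (-1/12, 19/7, 20/11)
c = (0, 32/11, 3/14)
Ac = (0, 0, -64/11)
Σ b_i: (-1/12)·1 + 19/7·1 + 20/11·1 = 4111/924 ≠ 1 ⇒ order 0.

0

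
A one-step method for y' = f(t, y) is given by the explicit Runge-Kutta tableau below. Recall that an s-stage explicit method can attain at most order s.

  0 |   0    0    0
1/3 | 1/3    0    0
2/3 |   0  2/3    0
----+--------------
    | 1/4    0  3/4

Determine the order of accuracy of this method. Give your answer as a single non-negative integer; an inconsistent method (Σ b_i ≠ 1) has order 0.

3

b = (1/4, 0, 3/4)
c = (0, 1/3, 2/3)
Ac = (0, 0, 2/9)
Σ b_i: 1/4·1 + 3/4·1 = 1 ✓
b·c: 3/4·2/3 = 1/2 ✓
b·c²: 3/4·4/9 = 1/3 ✓
b·Ac: 3/4·2/9 = 1/6 ✓; 3 stages ⇒ order 3.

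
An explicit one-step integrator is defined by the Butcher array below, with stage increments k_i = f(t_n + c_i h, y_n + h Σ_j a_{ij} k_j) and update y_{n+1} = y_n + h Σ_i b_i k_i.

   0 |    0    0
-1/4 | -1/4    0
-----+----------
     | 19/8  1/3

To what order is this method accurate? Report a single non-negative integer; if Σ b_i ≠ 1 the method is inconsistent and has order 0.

b = (19/8, 1/3)
c = (0, -1/4)
Σ b_i: 19/8·1 + 1/3·1 = 65/24 ≠ 1 ⇒ order 0.

0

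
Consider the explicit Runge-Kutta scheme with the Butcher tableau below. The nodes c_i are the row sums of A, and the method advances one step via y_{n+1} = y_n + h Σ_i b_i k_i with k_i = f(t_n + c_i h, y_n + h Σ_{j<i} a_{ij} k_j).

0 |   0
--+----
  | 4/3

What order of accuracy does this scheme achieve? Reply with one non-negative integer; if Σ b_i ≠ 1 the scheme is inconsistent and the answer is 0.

b = (4/3)
c = (0)
Σ b_i: 4/3·1 = 4/3 ≠ 1 ⇒ order 0.

0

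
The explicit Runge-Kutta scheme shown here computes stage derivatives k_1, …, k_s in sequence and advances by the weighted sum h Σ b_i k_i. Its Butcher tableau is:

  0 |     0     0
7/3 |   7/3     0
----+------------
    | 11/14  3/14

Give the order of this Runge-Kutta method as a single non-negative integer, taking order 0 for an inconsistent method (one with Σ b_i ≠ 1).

2

b = (11/14, 3/14)
c = (0, 7/3)
Σ b_i: 11/14·1 + 3/14·1 = 1 ✓
b·c: 3/14·7/3 = 1/2 ✓; 2 stages ⇒ order 2.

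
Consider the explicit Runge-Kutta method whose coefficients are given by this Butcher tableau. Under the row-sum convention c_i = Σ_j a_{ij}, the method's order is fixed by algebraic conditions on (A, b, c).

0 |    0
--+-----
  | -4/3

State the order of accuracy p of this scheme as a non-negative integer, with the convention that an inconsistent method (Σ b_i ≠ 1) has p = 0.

0

b = (-4/3)
c = (0)
Σ b_i: (-4/3)·1 = -4/3 ≠ 1 ⇒ order 0.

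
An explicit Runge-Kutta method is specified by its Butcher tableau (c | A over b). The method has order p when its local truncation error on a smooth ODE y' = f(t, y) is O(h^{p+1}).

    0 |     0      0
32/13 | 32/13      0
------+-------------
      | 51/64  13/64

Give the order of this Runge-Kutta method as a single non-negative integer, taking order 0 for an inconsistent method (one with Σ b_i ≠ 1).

b = (51/64, 13/64)
c = (0, 32/13)
Σ b_i: 51/64·1 + 13/64·1 = 1 ✓
b·c: 13/64·32/13 = 1/2 ✓; 2 stages ⇒ order 2.

2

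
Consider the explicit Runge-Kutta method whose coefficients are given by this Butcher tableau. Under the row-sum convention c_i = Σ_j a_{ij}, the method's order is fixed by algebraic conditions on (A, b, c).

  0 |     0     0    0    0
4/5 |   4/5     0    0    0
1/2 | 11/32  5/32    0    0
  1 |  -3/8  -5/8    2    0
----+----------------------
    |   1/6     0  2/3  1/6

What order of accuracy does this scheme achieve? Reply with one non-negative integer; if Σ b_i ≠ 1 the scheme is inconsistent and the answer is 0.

b = (1/6, 0, 2/3, 1/6)
c = (0, 4/5, 1/2, 1)
Ac = (0, 0, 1/8, 1/2)
Σ b_i: 1/6·1 + 2/3·1 + 1/6·1 = 1 ✓
b·c: 2/3·1/2 + 1/6·1 = 1/2 ✓
b·c²: 2/3·1/4 + 1/6·1 = 1/3 ✓
b·Ac: 2/3·1/8 + 1/6·1/2 = 1/6 ✓
b·c³: 2/3·1/8 + 1/6·1 = 1/4 ✓
b·(c∘Ac): 2/3·1/16 + 1/6·1/2 = 1/8 ✓
b·Ac²: 2/3·1/10 + 1/6·1/10 = 1/12 ✓
b·A²c: 1/6·1/4 = 1/24 ✓; 4 stages ⇒ order 4.

4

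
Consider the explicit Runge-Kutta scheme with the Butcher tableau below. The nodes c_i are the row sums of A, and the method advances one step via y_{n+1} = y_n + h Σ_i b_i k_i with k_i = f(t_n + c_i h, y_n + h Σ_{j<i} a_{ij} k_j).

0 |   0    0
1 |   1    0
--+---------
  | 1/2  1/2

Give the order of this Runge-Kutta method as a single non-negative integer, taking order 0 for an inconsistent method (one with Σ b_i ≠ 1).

2

b = (1/2, 1/2)
c = (0, 1)
Σ b_i: 1/2·1 + 1/2·1 = 1 ✓
b·c: 1/2·1 = 1/2 ✓; 2 stages ⇒ order 2.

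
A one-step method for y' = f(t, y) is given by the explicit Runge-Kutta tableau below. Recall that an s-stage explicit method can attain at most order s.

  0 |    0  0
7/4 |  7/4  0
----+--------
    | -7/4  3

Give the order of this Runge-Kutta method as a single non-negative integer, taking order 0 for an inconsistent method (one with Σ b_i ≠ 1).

0

b = (-7/4, 3)
c = (0, 7/4)
Σ b_i: (-7/4)·1 + 3·1 = 5/4 ≠ 1 ⇒ order 0.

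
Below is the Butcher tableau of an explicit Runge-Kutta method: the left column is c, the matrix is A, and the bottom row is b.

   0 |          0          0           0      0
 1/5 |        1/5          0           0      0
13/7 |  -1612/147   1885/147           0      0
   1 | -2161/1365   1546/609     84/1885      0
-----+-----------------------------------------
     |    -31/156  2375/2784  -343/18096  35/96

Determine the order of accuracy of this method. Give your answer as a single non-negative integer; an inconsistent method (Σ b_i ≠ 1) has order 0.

b = (-31/156, 2375/2784, -343/18096, 35/96)
c = (0, 1/5, 13/7, 1)
Ac = (0, 0, 377/147, 62/105)
Σ b_i: (-31/156)·1 + 2375/2784·1 + (-343/18096)·1 + 35/96·1 = 1 ✓
b·c: 2375/2784·1/5 + (-343/18096)·13/7 + 35/96·1 = 1/2 ✓
b·c²: 2375/2784·1/25 + (-343/18096)·169/49 + 35/96·1 = 1/3 ✓
b·Ac: (-343/18096)·377/147 + 35/96·62/105 = 1/6 ✓
b·c³: 2375/2784·1/125 + (-343/18096)·2197/343 + 35/96·1 = 1/4 ✓
b·(c∘Ac): (-343/18096)·4901/1029 + 35/96·62/105 = 1/8 ✓
b·Ac²: (-343/18096)·377/735 + 35/96·134/525 = 1/12 ✓
b·A²c: 35/96·4/35 = 1/24 ✓; 4 stages ⇒ order 4.

4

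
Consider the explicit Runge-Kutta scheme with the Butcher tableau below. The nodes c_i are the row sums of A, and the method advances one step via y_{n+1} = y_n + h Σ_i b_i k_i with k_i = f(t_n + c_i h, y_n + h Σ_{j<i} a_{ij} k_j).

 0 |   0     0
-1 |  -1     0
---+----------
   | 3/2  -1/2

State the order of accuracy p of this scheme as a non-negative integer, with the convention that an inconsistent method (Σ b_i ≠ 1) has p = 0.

b = (3/2, -1/2)
c = (0, -1)
Σ b_i: 3/2·1 + (-1/2)·1 = 1 ✓
b·c: (-1/2)·(-1) = 1/2 ✓; 2 stages ⇒ order 2.

2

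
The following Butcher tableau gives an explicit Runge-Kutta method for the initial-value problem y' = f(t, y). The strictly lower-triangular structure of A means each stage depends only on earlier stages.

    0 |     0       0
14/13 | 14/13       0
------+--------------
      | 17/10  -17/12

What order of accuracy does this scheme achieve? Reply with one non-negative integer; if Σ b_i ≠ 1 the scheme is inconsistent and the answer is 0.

0

b = (17/10, -17/12)
c = (0, 14/13)
Σ b_i: 17/10·1 + (-17/12)·1 = 17/60 ≠ 1 ⇒ order 0.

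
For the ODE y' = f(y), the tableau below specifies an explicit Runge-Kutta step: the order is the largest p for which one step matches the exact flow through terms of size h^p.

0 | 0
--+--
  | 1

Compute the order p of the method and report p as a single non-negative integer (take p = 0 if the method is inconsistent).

b = (1)
c = (0)
Σ b_i: 1·1 = 1 ✓; 1 stage ⇒ order 1.

1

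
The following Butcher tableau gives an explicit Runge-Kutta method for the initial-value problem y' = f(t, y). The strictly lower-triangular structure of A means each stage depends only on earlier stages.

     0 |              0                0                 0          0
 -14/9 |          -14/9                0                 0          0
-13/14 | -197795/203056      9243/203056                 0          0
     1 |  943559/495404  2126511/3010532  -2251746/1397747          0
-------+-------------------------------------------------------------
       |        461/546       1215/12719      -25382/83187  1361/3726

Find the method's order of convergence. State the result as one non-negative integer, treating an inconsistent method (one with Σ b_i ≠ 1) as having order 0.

b = (461/546, 1215/12719, -25382/83187, 1361/3726)
c = (0, -14/9, -13/14, 1)
Ac = (0, 0, -1027/14504, 1081/2722)
Σ b_i: 461/546·1 + 1215/12719·1 + (-25382/83187)·1 + 1361/3726·1 = 1 ✓
b·c: 1215/12719·(-14/9) + (-25382/83187)·(-13/14) + 1361/3726·1 = 1/2 ✓
b·c²: 1215/12719·196/81 + (-25382/83187)·169/196 + 1361/3726·1 = 1/3 ✓
b·Ac: (-25382/83187)·(-1027/14504) + 1361/3726·1081/2722 = 1/6 ✓
b·c³: 1215/12719·(-2744/729) + (-25382/83187)·(-2197/2744) + 1361/3726·1 = 1/4 ✓
b·(c∘Ac): (-25382/83187)·13351/203056 + 1361/3726·1081/2722 = 1/8 ✓
b·Ac²: (-25382/83187)·1027/9324 + 1361/3726·7843/24498 = 1/12 ✓
b·A²c: 1361/3726·621/5444 = 1/24 ✓; 4 stages ⇒ order 4.

4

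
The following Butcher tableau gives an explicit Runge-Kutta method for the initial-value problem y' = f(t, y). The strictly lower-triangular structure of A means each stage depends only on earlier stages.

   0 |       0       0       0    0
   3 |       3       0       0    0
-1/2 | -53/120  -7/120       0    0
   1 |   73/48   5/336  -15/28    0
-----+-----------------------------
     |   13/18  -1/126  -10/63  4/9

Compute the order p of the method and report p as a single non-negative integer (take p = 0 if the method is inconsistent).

b = (13/18, -1/126, -10/63, 4/9)
c = (0, 3, -1/2, 1)
Ac = (0, 0, -7/40, 5/16)
Σ b_i: 13/18·1 + (-1/126)·1 + (-10/63)·1 + 4/9·1 = 1 ✓
b·c: (-1/126)·3 + (-10/63)·(-1/2) + 4/9·1 = 1/2 ✓
b·c²: (-1/126)·9 + (-10/63)·1/4 + 4/9·1 = 1/3 ✓
b·Ac: (-10/63)·(-7/40) + 4/9·5/16 = 1/6 ✓
b·c³: (-1/126)·27 + (-10/63)·(-1/8) + 4/9·1 = 1/4 ✓
b·(c∘Ac): (-10/63)·7/80 + 4/9·5/16 = 1/8 ✓
b·Ac²: (-10/63)·(-21/40) = 1/12 ✓
b·A²c: 4/9·3/32 = 1/24 ✓; 4 stages ⇒ order 4.

4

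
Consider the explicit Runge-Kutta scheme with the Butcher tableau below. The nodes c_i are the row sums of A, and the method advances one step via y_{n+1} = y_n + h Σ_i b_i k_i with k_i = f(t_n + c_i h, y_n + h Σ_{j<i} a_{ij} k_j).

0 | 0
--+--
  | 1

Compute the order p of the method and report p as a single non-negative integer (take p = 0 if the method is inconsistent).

1

b = (1)
c = (0)
Σ b_i: 1·1 = 1 ✓; 1 stage ⇒ order 1.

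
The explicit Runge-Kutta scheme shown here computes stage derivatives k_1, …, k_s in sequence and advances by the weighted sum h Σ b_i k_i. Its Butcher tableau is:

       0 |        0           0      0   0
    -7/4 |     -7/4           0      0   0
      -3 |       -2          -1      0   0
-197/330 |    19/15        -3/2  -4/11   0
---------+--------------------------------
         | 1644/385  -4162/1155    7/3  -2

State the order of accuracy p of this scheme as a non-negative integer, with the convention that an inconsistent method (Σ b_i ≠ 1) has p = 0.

2

b = (1644/385, -4162/1155, 7/3, -2)
c = (0, -7/4, -3, -197/330)
Ac = (0, 0, 7/4, 327/88)
Σ b_i: 1644/385·1 + (-4162/1155)·1 + 7/3·1 + (-2)·1 = 1 ✓
b·c: (-4162/1155)·(-7/4) + 7/3·(-3) + (-2)·(-197/330) = 1/2 ✓
b·c²: (-4162/1155)·49/16 + 7/3·9 + (-2)·38809/108900 = 2015009/217800 ≠ 1/3 ⇒ order 2.
b·Ac: 7/3·7/4 + (-2)·327/88 = -221/66 ≠ 1/6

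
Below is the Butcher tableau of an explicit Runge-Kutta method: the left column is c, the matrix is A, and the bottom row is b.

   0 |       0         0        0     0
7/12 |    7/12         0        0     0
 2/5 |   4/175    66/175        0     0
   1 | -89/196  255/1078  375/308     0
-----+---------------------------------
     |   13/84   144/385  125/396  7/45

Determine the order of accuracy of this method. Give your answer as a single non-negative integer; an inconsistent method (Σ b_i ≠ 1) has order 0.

b = (13/84, 144/385, 125/396, 7/45)
c = (0, 7/12, 2/5, 1)
Ac = (0, 0, 11/50, 5/8)
Σ b_i: 13/84·1 + 144/385·1 + 125/396·1 + 7/45·1 = 1 ✓
b·c: 144/385·7/12 + 125/396·2/5 + 7/45·1 = 1/2 ✓
b·c²: 144/385·49/144 + 125/396·4/25 + 7/45·1 = 1/3 ✓
b·Ac: 125/396·11/50 + 7/45·5/8 = 1/6 ✓
b·c³: 144/385·343/1728 + 125/396·8/125 + 7/45·1 = 1/4 ✓
b·(c∘Ac): 125/396·11/125 + 7/45·5/8 = 1/8 ✓
b·Ac²: 125/396·77/600 + 7/45·185/672 = 1/12 ✓
b·A²c: 7/45·15/56 = 1/24 ✓; 4 stages ⇒ order 4.

4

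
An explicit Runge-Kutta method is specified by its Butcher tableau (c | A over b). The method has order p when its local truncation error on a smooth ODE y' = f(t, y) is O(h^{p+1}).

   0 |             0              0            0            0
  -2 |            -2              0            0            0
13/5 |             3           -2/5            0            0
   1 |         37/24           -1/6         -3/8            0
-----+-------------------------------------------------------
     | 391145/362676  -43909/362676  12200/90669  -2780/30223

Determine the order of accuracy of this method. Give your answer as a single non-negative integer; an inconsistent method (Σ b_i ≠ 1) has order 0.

b = (391145/362676, -43909/362676, 12200/90669, -2780/30223)
c = (0, -2, 13/5, 1)
Ac = (0, 0, 4/5, -77/120)
Σ b_i: 391145/362676·1 + (-43909/362676)·1 + 12200/90669·1 + (-2780/30223)·1 = 1 ✓
b·c: (-43909/362676)·(-2) + 12200/90669·13/5 + (-2780/30223)·1 = 1/2 ✓
b·c²: (-43909/362676)·4 + 12200/90669·169/25 + (-2780/30223)·1 = 1/3 ✓
b·Ac: 12200/90669·4/5 + (-2780/30223)·(-77/120) = 1/6 ✓
b·c³: (-43909/362676)·(-8) + 12200/90669·2197/125 + (-2780/30223)·1 = 489842/151115 ≠ 1/4 ⇒ order 3.
b·(c∘Ac): 12200/90669·52/25 + (-2780/30223)·(-77/120) = 20485/60446 ≠ 1/8
b·Ac²: 12200/90669·(-8/5) + (-2780/30223)·(-1921/600) = 71819/906690 ≠ 1/12
b·A²c: (-2780/30223)·(-3/10) = 834/30223 ≠ 1/24

3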